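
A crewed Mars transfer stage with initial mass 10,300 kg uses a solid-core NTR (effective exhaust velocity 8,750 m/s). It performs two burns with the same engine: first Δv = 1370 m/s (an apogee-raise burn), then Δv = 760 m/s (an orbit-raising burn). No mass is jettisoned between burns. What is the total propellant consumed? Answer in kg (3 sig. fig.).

total propellant consumed ≈ 2230 kg

After the first burn: m = 10300 × exp(−1370/8750.0) = 10300 × 0.85507 = 8,807.22 kg.
After the second burn: m = 8,807.22 × exp(−760/8750.0) = 8,807.22 × 0.91681 = 8,074.55 kg.
Total propellant = m₀ − m_final = 10300 − 8,074.55 = 2,225.45 kg.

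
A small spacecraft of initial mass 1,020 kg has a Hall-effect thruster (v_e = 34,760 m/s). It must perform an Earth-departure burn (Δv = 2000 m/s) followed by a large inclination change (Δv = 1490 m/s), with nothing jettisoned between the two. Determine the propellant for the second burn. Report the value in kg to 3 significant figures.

propellant for the second burn ≈ 40.4 kg

After the first burn: m = 1020 × exp(−2000/34760.0) = 1020 × 0.94409 = 962.972 kg.
After the second burn: m = 962.972 × exp(−1490/34760.0) = 962.972 × 0.95804 = 922.566 kg.
Second-burn propellant = 962.972 − 922.566 = 40.406 kg.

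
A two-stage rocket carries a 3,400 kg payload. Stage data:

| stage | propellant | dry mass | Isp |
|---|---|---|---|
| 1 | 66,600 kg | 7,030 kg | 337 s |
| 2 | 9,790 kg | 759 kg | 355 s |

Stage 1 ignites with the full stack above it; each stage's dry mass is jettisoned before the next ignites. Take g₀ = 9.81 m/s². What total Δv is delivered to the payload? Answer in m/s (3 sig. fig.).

Ignition mass of stage 1 = 66,600+7,030 + 9,790+759 + 3,400 = 87,579 kg.
Stage 1: m₀ = 87,579 kg, m_f = 87,579 − 66,600 = 20,979 kg; Δv = 337×9.81×ln(4.175) = 3306.0×1.4290 ≈ 4724 m/s.
Stage 2: m₀ = 13,949 kg, m_f = 13,949 − 9,790 = 4,159 kg; Δv = 355×9.81×ln(3.354) = 3482.6×1.2101 ≈ 4214 m/s.
Total Δv = 4724 + 4214 = 8938 m/s.

Δv ≈ 8940 m/s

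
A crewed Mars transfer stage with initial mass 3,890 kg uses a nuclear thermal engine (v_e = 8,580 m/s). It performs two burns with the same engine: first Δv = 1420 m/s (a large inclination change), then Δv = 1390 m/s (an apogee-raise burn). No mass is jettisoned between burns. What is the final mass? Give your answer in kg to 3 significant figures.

After the first burn: m = 3890 × exp(−1420/8580.0) = 3890 × 0.84747 = 3,296.66 kg.
After the second burn: m = 3,296.66 × exp(−1390/8580.0) = 3,296.66 × 0.85044 = 2,803.61 kg.

final mass ≈ 2800 kg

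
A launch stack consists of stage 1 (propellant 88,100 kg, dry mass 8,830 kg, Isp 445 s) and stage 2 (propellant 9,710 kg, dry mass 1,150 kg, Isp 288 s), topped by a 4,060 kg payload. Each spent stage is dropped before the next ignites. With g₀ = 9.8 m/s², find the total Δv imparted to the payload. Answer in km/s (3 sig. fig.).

Δv ≈ 9.73 km/s

Ignition mass of stage 1 = 88,100+8,830 + 9,710+1,150 + 4,060 = 111,850 kg.
Stage 1: m₀ = 111,850 kg, m_f = 111,850 − 88,100 = 23,750 kg; Δv = 445×9.8×ln(4.709) = 4361.0×1.5496 ≈ 6758 m/s.
Stage 2: m₀ = 14,920 kg, m_f = 14,920 − 9,710 = 5,210 kg; Δv = 288×9.8×ln(2.864) = 2822.4×1.0521 ≈ 2970 m/s.
Total Δv = 6758 + 2970 = 9728 m/s.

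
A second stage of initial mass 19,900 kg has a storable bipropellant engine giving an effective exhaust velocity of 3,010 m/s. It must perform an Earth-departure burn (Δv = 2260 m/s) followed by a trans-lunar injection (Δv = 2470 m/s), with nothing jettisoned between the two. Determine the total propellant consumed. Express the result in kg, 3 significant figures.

total propellant consumed ≈ 15800 kg

After the first burn: m = 19900 × exp(−2260/3010.0) = 19900 × 0.47197 = 9,392.2 kg.
After the second burn: m = 9,392.2 × exp(−2470/3010.0) = 9,392.2 × 0.44017 = 4,134.16 kg.
Total propellant = m₀ − m_final = 19900 − 4,134.16 = 15,765.84 kg.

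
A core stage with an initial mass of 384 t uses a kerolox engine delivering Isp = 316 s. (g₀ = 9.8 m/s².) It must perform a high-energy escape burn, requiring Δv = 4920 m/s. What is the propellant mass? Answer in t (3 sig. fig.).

propellant mass ≈ 306 t

v_e = Isp · g₀ = 316 × 9.8 = 3096.8 m/s.
m₀/m_f = exp(Δv / v_e) = exp(4920 / 3096.8) = exp(1.5887) = 4.8976.
m_f = 384 / 4.8976 = 78.4057 t, so propellant = m₀ − m_f = 384 − 78.4057 = 305.5943 t.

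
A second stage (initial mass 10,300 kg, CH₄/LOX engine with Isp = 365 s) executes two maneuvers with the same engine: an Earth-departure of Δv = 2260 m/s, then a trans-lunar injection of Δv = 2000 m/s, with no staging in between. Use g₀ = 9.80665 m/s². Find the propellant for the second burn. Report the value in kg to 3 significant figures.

propellant for the second burn ≈ 2350 kg

v_e = Isp · g₀ = 365 × 9.80665 = 3579.4 m/s.
After the first burn: m = 10300 × exp(−2260/3579.4) = 10300 × 0.53185 = 5,478.06 kg.
After the second burn: m = 5,478.06 × exp(−2000/3579.4) = 5,478.06 × 0.57192 = 3,133.01 kg.
Second-burn propellant = 5,478.06 − 3,133.01 = 2,345.05 kg.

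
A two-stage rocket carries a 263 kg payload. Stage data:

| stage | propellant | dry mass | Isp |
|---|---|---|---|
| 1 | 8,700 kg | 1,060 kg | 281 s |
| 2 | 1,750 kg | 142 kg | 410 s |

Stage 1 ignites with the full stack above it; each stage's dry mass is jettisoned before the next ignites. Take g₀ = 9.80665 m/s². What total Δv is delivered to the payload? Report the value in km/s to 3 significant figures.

Ignition mass of stage 1 = 8,700+1,060 + 1,750+142 + 263 = 11,915 kg.
Stage 1: m₀ = 11,915 kg, m_f = 11,915 − 8,700 = 3,215 kg; Δv = 281×9.80665×ln(3.706) = 2755.7×1.3100 ≈ 3610 m/s.
Stage 2: m₀ = 2,155 kg, m_f = 2,155 − 1,750 = 405 kg; Δv = 410×9.80665×ln(5.321) = 4020.7×1.6717 ≈ 6721 m/s.
Total Δv = 3610 + 6721 = 10331 m/s.

Δv ≈ 10.3 km/s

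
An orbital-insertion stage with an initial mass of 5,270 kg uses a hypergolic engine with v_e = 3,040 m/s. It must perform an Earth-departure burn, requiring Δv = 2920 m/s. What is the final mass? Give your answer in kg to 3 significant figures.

Using Δv = v_e ln(m₀/m_f): m₀/m_f = exp(Δv / v_e) = exp(2920 / 3040.0) = exp(0.9605) = 2.6131.
m_f = m₀ / 2.6131 = 5,270 / 2.6131 = 2,016.76 kg.

final mass ≈ 2020 kg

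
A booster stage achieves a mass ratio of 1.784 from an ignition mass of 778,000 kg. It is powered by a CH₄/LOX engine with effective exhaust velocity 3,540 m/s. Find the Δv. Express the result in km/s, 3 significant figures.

Δv = v_e · ln(1.784) = 3540.0 × 0.5789 ≈ 2049.2 m/s.

Δv ≈ 2.05 km/s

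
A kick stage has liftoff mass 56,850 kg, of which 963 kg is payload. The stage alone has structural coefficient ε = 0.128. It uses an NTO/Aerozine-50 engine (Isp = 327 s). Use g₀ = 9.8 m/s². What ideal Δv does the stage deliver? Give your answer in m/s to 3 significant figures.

Δv ≈ 6240 m/s

Stage wet mass = m₀ − payload = 56,850 − 963 = 55,887 kg.
Stage dry mass = ε × stage wet mass = 0.128 × 55,887 = 7,153.54 kg.
Burnout mass m_f = stage dry + payload = 7,153.54 + 963 = 8,116.54 kg.
v_e = Isp · g₀ = 327 × 9.8 = 3204.6 m/s.
Rocket equation: Δv = v_e · ln(56,850/8,116.54) = 3204.6 × ln(7.004) = 3204.6 × 1.9465 ≈ 6238 m/s.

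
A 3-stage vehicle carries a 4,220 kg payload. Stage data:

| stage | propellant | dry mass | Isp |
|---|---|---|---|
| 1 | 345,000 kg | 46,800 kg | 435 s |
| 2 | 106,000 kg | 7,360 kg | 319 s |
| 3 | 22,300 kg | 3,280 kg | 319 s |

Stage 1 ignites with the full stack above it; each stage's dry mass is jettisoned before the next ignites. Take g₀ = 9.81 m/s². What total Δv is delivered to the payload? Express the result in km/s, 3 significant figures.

Ignition mass of stage 1 = 345,000+46,800 + 106,000+7,360 + 22,300+3,280 + 4,220 = 534,960 kg.
Stage 1: m₀ = 534,960 kg, m_f = 534,960 − 345,000 = 189,960 kg; Δv = 435×9.81×ln(2.816) = 4267.4×1.0354 ≈ 4418 m/s.
Stage 2: m₀ = 143,160 kg, m_f = 143,160 − 106,000 = 37,160 kg; Δv = 319×9.81×ln(3.853) = 3129.4×1.3487 ≈ 4221 m/s.
Stage 3: m₀ = 29,800 kg, m_f = 29,800 − 22,300 = 7,500 kg; Δv = 319×9.81×ln(3.973) = 3129.4×1.3796 ≈ 4317 m/s.
Total Δv = 4418 + 4221 + 4317 = 12956 m/s.

Δv ≈ 13.0 km/s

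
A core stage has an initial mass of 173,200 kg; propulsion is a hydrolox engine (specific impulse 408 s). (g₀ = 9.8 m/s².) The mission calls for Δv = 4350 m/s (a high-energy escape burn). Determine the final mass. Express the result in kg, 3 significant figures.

v_e = Isp · g₀ = 408 × 9.8 = 3998.4 m/s.
m₀/m_f = exp(Δv / v_e) = exp(4350 / 3998.4) = exp(1.0879) = 2.9681.
m_f = m₀ / 2.9681 = 173,200 / 2.9681 = 58,353.8 kg.

final mass ≈ 58400 kg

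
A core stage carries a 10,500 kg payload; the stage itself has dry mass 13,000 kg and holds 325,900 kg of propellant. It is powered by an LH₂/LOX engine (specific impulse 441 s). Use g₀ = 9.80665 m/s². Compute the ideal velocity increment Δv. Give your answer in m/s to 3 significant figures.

v_e = Isp · g₀ = 441 × 9.80665 = 4324.7 m/s.
m₀ = payload + dry + propellant = 10,500 + 13,000 + 325,900 = 349,400 kg.
m_f = payload + dry = 10,500 + 13,000 = 23,500 kg.
Using Δv = v_e ln(m₀/m_f): Δv = v_e · ln(m₀/m_f) = 4324.7 × ln(14.87) = 4324.7 × 2.6992 ≈ 11673.4 m/s.

Δv ≈ 11700 m/s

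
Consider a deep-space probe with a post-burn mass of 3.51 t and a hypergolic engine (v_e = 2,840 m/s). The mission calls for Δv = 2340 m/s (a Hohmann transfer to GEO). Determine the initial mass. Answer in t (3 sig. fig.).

initial mass ≈ 8.00 t

Rocket equation: m₀/m_f = exp(Δv / v_e) = exp(2340 / 2840.0) = exp(0.8239) = 2.2795.
m₀ = m_f × 2.2795 = 3.51 × 2.2795 = 8.00105 t.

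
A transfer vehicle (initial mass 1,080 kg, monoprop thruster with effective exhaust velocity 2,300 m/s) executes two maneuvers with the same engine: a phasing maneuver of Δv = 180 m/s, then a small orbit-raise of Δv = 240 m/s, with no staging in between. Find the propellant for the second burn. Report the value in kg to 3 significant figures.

propellant for the second burn ≈ 99.0 kg

After the first burn: m = 1080 × exp(−180/2300.0) = 1080 × 0.92472 = 998.698 kg.
After the second burn: m = 998.698 × exp(−240/2300.0) = 998.698 × 0.90091 = 899.737 kg.
Second-burn propellant = 998.698 − 899.737 = 98.961 kg.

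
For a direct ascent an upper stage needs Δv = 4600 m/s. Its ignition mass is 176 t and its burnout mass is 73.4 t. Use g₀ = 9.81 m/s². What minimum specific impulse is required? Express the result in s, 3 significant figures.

Isp ≈ 536 s

ln(m₀/m_f) = ln(176000/73400) = ln(2.398) = 0.8746.
v_e = Δv / ln(m₀/m_f) = 4600 / 0.8746 = 5259.8 m/s.
Isp = v_e / g₀ = 5259.8 / 9.81 = 536.2 s.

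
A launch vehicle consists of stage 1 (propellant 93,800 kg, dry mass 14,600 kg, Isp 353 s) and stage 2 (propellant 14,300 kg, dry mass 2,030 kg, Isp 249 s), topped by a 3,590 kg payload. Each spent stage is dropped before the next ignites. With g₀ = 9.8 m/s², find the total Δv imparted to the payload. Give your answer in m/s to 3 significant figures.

Δv ≈ 7630 m/s

Ignition mass of stage 1 = 93,800+14,600 + 14,300+2,030 + 3,590 = 128,320 kg.
Stage 1: m₀ = 128,320 kg, m_f = 128,320 − 93,800 = 34,520 kg; Δv = 353×9.8×ln(3.717) = 3459.4×1.3130 ≈ 4542 m/s.
Stage 2: m₀ = 19,920 kg, m_f = 19,920 − 14,300 = 5,620 kg; Δv = 249×9.8×ln(3.544) = 2440.2×1.2654 ≈ 3088 m/s.
Total Δv = 4542 + 3088 = 7630 m/s.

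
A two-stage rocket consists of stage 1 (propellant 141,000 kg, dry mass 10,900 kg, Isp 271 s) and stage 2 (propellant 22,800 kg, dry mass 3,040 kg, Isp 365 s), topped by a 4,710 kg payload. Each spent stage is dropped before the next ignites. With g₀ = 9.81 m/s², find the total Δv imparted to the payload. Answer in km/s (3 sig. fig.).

Δv ≈ 8.85 km/s

Ignition mass of stage 1 = 141,000+10,900 + 22,800+3,040 + 4,710 = 182,450 kg.
Stage 1: m₀ = 182,450 kg, m_f = 182,450 − 141,000 = 41,450 kg; Δv = 271×9.81×ln(4.402) = 2658.5×1.4820 ≈ 3940 m/s.
Stage 2: m₀ = 30,550 kg, m_f = 30,550 − 22,800 = 7,750 kg; Δv = 365×9.81×ln(3.942) = 3580.7×1.3717 ≈ 4911 m/s.
Total Δv = 3940 + 4911 = 8851 m/s.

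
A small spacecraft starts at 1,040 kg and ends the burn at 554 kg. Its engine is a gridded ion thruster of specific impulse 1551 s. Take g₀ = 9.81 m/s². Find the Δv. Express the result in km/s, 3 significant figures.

Δv ≈ 9.58 km/s

v_e = Isp · g₀ = 1551 × 9.81 = 15215.3 m/s.
Using Δv = v_e ln(m₀/m_f): Δv = v_e · ln(m₀/m_f) = 15215.3 × ln(1.877) = 15215.3 × 0.6298 ≈ 9582.8 m/s.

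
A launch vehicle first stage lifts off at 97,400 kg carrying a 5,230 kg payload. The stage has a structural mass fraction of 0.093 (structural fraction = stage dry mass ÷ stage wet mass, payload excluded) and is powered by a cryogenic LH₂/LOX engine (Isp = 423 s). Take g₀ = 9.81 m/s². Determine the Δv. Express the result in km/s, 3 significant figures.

Stage wet mass = m₀ − payload = 97,400 − 5,230 = 92,170 kg.
Stage dry mass = ε × stage wet mass = 0.093 × 92,170 = 8,571.81 kg.
Burnout mass m_f = stage dry + payload = 8,571.81 + 5,230 = 13,801.81 kg.
v_e = Isp · g₀ = 423 × 9.81 = 4149.6 m/s.
From the ideal rocket equation, Δv = v_e · ln(97,400/13,801.81) = 4149.6 × ln(7.057) = 4149.6 × 1.9540 ≈ 8108 m/s.

Δv ≈ 8.11 km/s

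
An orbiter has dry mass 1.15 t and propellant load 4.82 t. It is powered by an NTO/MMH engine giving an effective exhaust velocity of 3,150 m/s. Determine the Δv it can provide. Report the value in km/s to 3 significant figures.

m₀ = m_dry + m_prop = 1.15 + 4.82 = 5.97 t.
Δv = v_e · ln(m₀/m_f) = 3150.0 × ln(5.191) = 3150.0 × 1.6470 ≈ 5188.0 m/s.

Δv ≈ 5.19 km/s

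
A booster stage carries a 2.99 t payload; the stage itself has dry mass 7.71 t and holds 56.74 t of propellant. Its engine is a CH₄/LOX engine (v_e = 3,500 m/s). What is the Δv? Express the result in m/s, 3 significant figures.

Δv ≈ 6440 m/s

m₀ = payload + dry + propellant = 2.99 + 7.71 + 56.74 = 67.44 t.
m_f = payload + dry = 2.99 + 7.71 = 10.7 t.
Rocket equation: Δv = v_e · ln(m₀/m_f) = 3500.0 × ln(6.303) = 3500.0 × 1.8410 ≈ 6443.5 m/s.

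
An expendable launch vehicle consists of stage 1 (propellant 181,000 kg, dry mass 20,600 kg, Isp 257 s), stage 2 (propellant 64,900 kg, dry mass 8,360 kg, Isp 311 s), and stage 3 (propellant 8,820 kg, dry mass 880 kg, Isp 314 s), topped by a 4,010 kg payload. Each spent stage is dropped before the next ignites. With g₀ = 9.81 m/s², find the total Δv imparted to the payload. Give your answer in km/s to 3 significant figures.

Δv ≈ 9.85 km/s

Ignition mass of stage 1 = 181,000+20,600 + 64,900+8,360 + 8,820+880 + 4,010 = 288,570 kg.
Stage 1: m₀ = 288,570 kg, m_f = 288,570 − 181,000 = 107,570 kg; Δv = 257×9.81×ln(2.683) = 2521.2×0.9868 ≈ 2488 m/s.
Stage 2: m₀ = 86,970 kg, m_f = 86,970 − 64,900 = 22,070 kg; Δv = 311×9.81×ln(3.941) = 3050.9×1.3713 ≈ 4184 m/s.
Stage 3: m₀ = 13,710 kg, m_f = 13,710 − 8,820 = 4,890 kg; Δv = 314×9.81×ln(2.804) = 3080.3×1.0309 ≈ 3176 m/s.
Total Δv = 2488 + 4184 + 3176 = 9848 m/s.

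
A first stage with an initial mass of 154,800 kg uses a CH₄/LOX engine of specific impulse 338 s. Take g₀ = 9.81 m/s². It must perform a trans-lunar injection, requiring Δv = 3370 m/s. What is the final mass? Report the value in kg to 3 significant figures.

final mass ≈ 56000 kg

v_e = Isp · g₀ = 338 × 9.81 = 3315.8 m/s.
m₀/m_f = exp(Δv / v_e) = exp(3370 / 3315.8) = exp(1.0164) = 2.7631.
m_f = m₀ / 2.7631 = 154,800 / 2.7631 = 56,024 kg.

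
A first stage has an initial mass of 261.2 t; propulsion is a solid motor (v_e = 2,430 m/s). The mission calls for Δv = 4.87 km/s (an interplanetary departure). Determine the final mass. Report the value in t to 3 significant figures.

final mass ≈ 35.2 t

Rocket equation: m₀/m_f = exp(Δv / v_e) = exp(4870 / 2430.0) = exp(2.0041) = 7.4195.
m_f = m₀ / 7.4195 = 261.2 / 7.4195 = 35.2045 t.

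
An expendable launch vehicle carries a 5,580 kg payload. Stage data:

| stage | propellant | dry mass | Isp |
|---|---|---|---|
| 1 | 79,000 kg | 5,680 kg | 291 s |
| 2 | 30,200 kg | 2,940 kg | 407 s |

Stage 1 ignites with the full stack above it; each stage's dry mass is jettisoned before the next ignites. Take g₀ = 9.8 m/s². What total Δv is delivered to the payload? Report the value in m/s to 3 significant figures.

Δv ≈ 8950 m/s

Ignition mass of stage 1 = 79,000+5,680 + 30,200+2,940 + 5,580 = 123,400 kg.
Stage 1: m₀ = 123,400 kg, m_f = 123,400 − 79,000 = 44,400 kg; Δv = 291×9.8×ln(2.779) = 2851.8×1.0222 ≈ 2915 m/s.
Stage 2: m₀ = 38,720 kg, m_f = 38,720 − 30,200 = 8,520 kg; Δv = 407×9.8×ln(4.545) = 3988.6×1.5139 ≈ 6039 m/s.
Total Δv = 2915 + 6039 = 8954 m/s.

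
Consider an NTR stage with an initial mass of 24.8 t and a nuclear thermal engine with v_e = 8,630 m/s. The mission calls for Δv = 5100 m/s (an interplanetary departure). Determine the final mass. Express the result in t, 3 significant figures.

final mass ≈ 13.7 t

m₀/m_f = exp(Δv / v_e) = exp(5100 / 8630.0) = exp(0.5910) = 1.8057.
m_f = m₀ / 1.8057 = 24.8 / 1.8057 = 13.7343 t.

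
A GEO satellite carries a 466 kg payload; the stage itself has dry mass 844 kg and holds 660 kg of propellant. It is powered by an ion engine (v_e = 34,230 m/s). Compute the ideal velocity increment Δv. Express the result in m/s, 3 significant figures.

m₀ = payload + dry + propellant = 466 + 844 + 660 = 1,970 kg.
m_f = payload + dry = 466 + 844 = 1,310 kg.
Δv = v_e · ln(m₀/m_f) = 34230.0 × ln(1.504) = 34230.0 × 0.4080 ≈ 13966.1 m/s.

Δv ≈ 14000 m/s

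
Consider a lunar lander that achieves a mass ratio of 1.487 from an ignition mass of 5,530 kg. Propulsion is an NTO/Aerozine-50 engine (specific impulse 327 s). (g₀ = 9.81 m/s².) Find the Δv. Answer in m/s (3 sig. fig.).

Δv ≈ 1270 m/s

v_e = Isp · g₀ = 327 × 9.81 = 3207.9 m/s.
Rocket equation: Δv = v_e · ln(1.487) = 3207.9 × 0.3968 ≈ 1272.8 m/s.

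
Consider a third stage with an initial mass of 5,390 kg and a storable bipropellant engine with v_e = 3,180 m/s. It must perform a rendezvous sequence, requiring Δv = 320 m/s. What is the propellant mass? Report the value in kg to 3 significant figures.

propellant mass ≈ 516 kg

Using Δv = v_e ln(m₀/m_f): m₀/m_f = exp(Δv / v_e) = exp(320 / 3180.0) = exp(0.1006) = 1.1059.
m_f = 5,390 / 1.1059 = 4,873.86 kg, so propellant = m₀ − m_f = 5,390 − 4,873.86 = 516.14 kg.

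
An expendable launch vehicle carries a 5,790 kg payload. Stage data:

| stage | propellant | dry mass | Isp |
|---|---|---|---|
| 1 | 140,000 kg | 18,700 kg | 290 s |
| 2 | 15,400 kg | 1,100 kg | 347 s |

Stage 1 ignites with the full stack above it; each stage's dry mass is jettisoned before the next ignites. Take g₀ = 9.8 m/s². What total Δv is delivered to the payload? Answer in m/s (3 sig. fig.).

Δv ≈ 8210 m/s

Ignition mass of stage 1 = 140,000+18,700 + 15,400+1,100 + 5,790 = 180,990 kg.
Stage 1: m₀ = 180,990 kg, m_f = 180,990 − 140,000 = 40,990 kg; Δv = 290×9.8×ln(4.415) = 2842.0×1.4851 ≈ 4221 m/s.
Stage 2: m₀ = 22,290 kg, m_f = 22,290 − 15,400 = 6,890 kg; Δv = 347×9.8×ln(3.235) = 3400.6×1.1741 ≈ 3993 m/s.
Total Δv = 4221 + 3993 = 8214 m/s.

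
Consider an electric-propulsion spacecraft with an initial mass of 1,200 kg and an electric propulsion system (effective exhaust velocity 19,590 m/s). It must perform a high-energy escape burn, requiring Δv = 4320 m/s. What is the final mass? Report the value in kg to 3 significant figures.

Rocket equation: m₀/m_f = exp(Δv / v_e) = exp(4320 / 19590.0) = exp(0.2205) = 1.2467.
m_f = m₀ / 1.2467 = 1,200 / 1.2467 = 962.541 kg.

final mass ≈ 963 kg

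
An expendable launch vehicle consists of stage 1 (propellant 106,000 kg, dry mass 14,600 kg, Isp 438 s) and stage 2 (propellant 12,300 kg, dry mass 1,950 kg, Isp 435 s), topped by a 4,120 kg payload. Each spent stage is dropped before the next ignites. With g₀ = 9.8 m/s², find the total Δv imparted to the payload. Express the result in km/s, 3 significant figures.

Δv ≈ 10.9 km/s

Ignition mass of stage 1 = 106,000+14,600 + 12,300+1,950 + 4,120 = 138,970 kg.
Stage 1: m₀ = 138,970 kg, m_f = 138,970 − 106,000 = 32,970 kg; Δv = 438×9.8×ln(4.215) = 4292.4×1.4387 ≈ 6175 m/s.
Stage 2: m₀ = 18,370 kg, m_f = 18,370 − 12,300 = 6,070 kg; Δv = 435×9.8×ln(3.026) = 4263.0×1.1074 ≈ 4721 m/s.
Total Δv = 6175 + 4721 = 10896 m/s.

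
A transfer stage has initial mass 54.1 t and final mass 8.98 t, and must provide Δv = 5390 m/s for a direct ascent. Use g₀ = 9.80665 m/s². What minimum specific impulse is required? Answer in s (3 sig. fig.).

ln(m₀/m_f) = ln(54100/8980) = ln(6.024) = 1.7958.
By the Tsiolkovsky rocket equation, v_e = Δv / ln(m₀/m_f) = 5390 / 1.7958 = 3001.4 m/s.
Isp = v_e / g₀ = 3001.4 / 9.80665 = 306.1 s.

Isp ≈ 306 s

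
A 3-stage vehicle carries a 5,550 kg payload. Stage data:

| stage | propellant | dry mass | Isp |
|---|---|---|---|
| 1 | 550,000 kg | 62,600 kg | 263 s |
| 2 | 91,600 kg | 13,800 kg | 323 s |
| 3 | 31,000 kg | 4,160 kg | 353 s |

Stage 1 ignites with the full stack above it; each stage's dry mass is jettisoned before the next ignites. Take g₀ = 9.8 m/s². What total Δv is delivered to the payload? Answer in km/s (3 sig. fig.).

Ignition mass of stage 1 = 550,000+62,600 + 91,600+13,800 + 31,000+4,160 + 5,550 = 758,710 kg.
Stage 1: m₀ = 758,710 kg, m_f = 758,710 − 550,000 = 208,710 kg; Δv = 263×9.8×ln(3.635) = 2577.4×1.2907 ≈ 3327 m/s.
Stage 2: m₀ = 146,110 kg, m_f = 146,110 − 91,600 = 54,510 kg; Δv = 323×9.8×ln(2.68) = 3165.4×0.9860 ≈ 3121 m/s.
Stage 3: m₀ = 40,710 kg, m_f = 40,710 − 31,000 = 9,710 kg; Δv = 353×9.8×ln(4.193) = 3459.4×1.4333 ≈ 4958 m/s.
Total Δv = 3327 + 3121 + 4958 = 11406 m/s.

Δv ≈ 11.4 km/s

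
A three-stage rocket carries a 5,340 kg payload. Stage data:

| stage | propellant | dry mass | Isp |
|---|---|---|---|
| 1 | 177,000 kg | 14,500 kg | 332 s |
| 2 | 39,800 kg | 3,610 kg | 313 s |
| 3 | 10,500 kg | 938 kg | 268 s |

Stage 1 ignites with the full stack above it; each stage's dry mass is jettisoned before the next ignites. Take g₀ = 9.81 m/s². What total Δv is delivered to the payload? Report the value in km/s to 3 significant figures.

Δv ≈ 9.87 km/s

Ignition mass of stage 1 = 177,000+14,500 + 39,800+3,610 + 10,500+938 + 5,340 = 251,688 kg.
Stage 1: m₀ = 251,688 kg, m_f = 251,688 − 177,000 = 74,688 kg; Δv = 332×9.81×ln(3.37) = 3256.9×1.2149 ≈ 3957 m/s.
Stage 2: m₀ = 60,188 kg, m_f = 60,188 − 39,800 = 20,388 kg; Δv = 313×9.81×ln(2.952) = 3070.5×1.0825 ≈ 3324 m/s.
Stage 3: m₀ = 16,778 kg, m_f = 16,778 − 10,500 = 6,278 kg; Δv = 268×9.81×ln(2.673) = 2629.1×0.9830 ≈ 2584 m/s.
Total Δv = 3957 + 3324 + 2584 = 9865 m/s.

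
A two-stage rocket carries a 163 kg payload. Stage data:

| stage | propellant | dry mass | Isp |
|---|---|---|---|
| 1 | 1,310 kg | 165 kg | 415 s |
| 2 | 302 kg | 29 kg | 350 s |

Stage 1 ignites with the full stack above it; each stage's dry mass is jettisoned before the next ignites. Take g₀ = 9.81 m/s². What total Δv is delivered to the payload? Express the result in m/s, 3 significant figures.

Δv ≈ 7700 m/s

Ignition mass of stage 1 = 1,310+165 + 302+29 + 163 = 1,969 kg.
Stage 1: m₀ = 1,969 kg, m_f = 1,969 − 1,310 = 659 kg; Δv = 415×9.81×ln(2.988) = 4071.2×1.0946 ≈ 4456 m/s.
Stage 2: m₀ = 494 kg, m_f = 494 − 302 = 192 kg; Δv = 350×9.81×ln(2.573) = 3433.5×0.9450 ≈ 3245 m/s.
Total Δv = 4456 + 3245 = 7701 m/s.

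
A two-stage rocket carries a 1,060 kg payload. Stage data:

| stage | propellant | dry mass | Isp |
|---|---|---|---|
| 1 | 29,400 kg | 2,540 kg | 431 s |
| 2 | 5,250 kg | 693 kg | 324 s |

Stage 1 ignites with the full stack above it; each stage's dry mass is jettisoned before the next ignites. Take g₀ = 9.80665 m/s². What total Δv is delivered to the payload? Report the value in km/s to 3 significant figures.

Δv ≈ 10.3 km/s

Ignition mass of stage 1 = 29,400+2,540 + 5,250+693 + 1,060 = 38,943 kg.
Stage 1: m₀ = 38,943 kg, m_f = 38,943 − 29,400 = 9,543 kg; Δv = 431×9.80665×ln(4.081) = 4226.7×1.4063 ≈ 5944 m/s.
Stage 2: m₀ = 7,003 kg, m_f = 7,003 − 5,250 = 1,753 kg; Δv = 324×9.80665×ln(3.995) = 3177.4×1.3850 ≈ 4401 m/s.
Total Δv = 5944 + 4401 = 10345 m/s.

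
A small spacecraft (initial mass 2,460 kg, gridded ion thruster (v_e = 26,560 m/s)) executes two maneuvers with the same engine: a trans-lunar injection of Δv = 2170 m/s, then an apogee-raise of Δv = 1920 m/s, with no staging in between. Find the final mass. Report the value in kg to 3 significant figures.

final mass ≈ 2110 kg

After the first burn: m = 2460 × exp(−2170/26560.0) = 2460 × 0.92155 = 2,267.01 kg.
After the second burn: m = 2,267.01 × exp(−1920/26560.0) = 2,267.01 × 0.93026 = 2,108.91 kg.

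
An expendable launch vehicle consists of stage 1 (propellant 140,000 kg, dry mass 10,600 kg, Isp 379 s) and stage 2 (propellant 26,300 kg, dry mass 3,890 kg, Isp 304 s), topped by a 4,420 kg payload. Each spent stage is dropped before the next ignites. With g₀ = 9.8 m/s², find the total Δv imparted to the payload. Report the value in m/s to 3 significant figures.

Δv ≈ 9490 m/s

Ignition mass of stage 1 = 140,000+10,600 + 26,300+3,890 + 4,420 = 185,210 kg.
Stage 1: m₀ = 185,210 kg, m_f = 185,210 − 140,000 = 45,210 kg; Δv = 379×9.8×ln(4.097) = 3714.2×1.4102 ≈ 5238 m/s.
Stage 2: m₀ = 34,610 kg, m_f = 34,610 − 26,300 = 8,310 kg; Δv = 304×9.8×ln(4.165) = 2979.2×1.4267 ≈ 4250 m/s.
Total Δv = 5238 + 4250 = 9488 m/s.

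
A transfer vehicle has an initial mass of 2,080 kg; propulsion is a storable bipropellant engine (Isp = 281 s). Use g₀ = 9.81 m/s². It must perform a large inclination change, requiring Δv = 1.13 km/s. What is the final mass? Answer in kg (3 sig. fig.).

v_e = Isp · g₀ = 281 × 9.81 = 2756.6 m/s.
m₀/m_f = exp(Δv / v_e) = exp(1130 / 2756.6) = exp(0.4099) = 1.5067.
m_f = m₀ / 1.5067 = 2,080 / 1.5067 = 1,380.5 kg.

final mass ≈ 1380 kg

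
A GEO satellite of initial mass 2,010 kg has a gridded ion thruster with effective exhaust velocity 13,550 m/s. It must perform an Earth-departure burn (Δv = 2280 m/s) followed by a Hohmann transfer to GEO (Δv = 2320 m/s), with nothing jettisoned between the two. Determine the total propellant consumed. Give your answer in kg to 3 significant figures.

After the first burn: m = 2010 × exp(−2280/13550.0) = 2010 × 0.84513 = 1,698.71 kg.
After the second burn: m = 1,698.71 × exp(−2320/13550.0) = 1,698.71 × 0.84264 = 1,431.4 kg.
Total propellant = m₀ − m_final = 2010 − 1,431.4 = 578.6 kg.

total propellant consumed ≈ 579 kg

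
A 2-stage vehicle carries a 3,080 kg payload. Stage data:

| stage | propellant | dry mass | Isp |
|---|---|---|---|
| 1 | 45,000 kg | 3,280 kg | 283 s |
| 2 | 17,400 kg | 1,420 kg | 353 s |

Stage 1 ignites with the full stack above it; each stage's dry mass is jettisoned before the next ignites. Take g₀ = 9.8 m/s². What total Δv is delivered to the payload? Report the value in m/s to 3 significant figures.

Ignition mass of stage 1 = 45,000+3,280 + 17,400+1,420 + 3,080 = 70,180 kg.
Stage 1: m₀ = 70,180 kg, m_f = 70,180 − 45,000 = 25,180 kg; Δv = 283×9.8×ln(2.787) = 2773.4×1.0250 ≈ 2843 m/s.
Stage 2: m₀ = 21,900 kg, m_f = 21,900 − 17,400 = 4,500 kg; Δv = 353×9.8×ln(4.867) = 3459.4×1.5824 ≈ 5474 m/s.
Total Δv = 2843 + 5474 = 8317 m/s.

Δv ≈ 8320 m/s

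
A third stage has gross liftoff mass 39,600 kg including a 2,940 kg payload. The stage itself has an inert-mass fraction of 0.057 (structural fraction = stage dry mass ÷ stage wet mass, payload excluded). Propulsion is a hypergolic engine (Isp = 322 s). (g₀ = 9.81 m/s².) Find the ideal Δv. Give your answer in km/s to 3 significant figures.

Stage wet mass = m₀ − payload = 39,600 − 2,940 = 36,660 kg.
Stage dry mass = ε × stage wet mass = 0.057 × 36,660 = 2,089.62 kg.
Burnout mass m_f = stage dry + payload = 2,089.62 + 2,940 = 5,029.62 kg.
v_e = Isp · g₀ = 322 × 9.81 = 3158.8 m/s.
Δv = v_e · ln(39,600/5,029.62) = 3158.8 × ln(7.873) = 3158.8 × 2.0635 ≈ 6518 m/s.

Δv ≈ 6.52 km/s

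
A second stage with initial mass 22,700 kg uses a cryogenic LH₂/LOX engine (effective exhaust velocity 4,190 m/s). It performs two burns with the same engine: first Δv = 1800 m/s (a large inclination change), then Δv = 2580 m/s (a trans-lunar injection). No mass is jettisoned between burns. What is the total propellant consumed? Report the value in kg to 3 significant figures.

After the first burn: m = 22700 × exp(−1800/4190.0) = 22700 × 0.65077 = 14,772.5 kg.
After the second burn: m = 14,772.5 × exp(−2580/4190.0) = 14,772.5 × 0.54023 = 7,980.55 kg.
Total propellant = m₀ − m_final = 22700 − 7,980.55 = 14,719.45 kg.

total propellant consumed ≈ 14700 kg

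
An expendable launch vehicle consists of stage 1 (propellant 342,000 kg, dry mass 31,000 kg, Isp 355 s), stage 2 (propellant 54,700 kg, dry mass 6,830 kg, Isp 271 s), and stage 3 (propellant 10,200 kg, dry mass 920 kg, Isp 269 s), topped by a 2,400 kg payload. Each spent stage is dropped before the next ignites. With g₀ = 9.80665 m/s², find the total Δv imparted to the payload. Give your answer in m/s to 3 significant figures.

Ignition mass of stage 1 = 342,000+31,000 + 54,700+6,830 + 10,200+920 + 2,400 = 448,050 kg.
Stage 1: m₀ = 448,050 kg, m_f = 448,050 − 342,000 = 106,050 kg; Δv = 355×9.80665×ln(4.225) = 3481.4×1.4410 ≈ 5017 m/s.
Stage 2: m₀ = 75,050 kg, m_f = 75,050 − 54,700 = 20,350 kg; Δv = 271×9.80665×ln(3.688) = 2657.6×1.3051 ≈ 3468 m/s.
Stage 3: m₀ = 13,520 kg, m_f = 13,520 − 10,200 = 3,320 kg; Δv = 269×9.80665×ln(4.072) = 2638.0×1.4042 ≈ 3704 m/s.
Total Δv = 5017 + 3468 + 3704 = 12189 m/s.

Δv ≈ 12200 m/s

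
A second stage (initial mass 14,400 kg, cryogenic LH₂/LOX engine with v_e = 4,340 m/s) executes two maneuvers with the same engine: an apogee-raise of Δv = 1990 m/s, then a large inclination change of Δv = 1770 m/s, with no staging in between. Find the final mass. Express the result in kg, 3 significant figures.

final mass ≈ 6050 kg

After the first burn: m = 14400 × exp(−1990/4340.0) = 14400 × 0.63222 = 9,103.97 kg.
After the second burn: m = 9,103.97 × exp(−1770/4340.0) = 9,103.97 × 0.66509 = 6,054.96 kg.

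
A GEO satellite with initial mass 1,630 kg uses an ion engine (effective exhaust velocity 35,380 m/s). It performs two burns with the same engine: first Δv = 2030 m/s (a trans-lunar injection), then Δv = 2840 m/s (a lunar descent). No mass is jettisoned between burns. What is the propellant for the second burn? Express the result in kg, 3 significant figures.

After the first burn: m = 1630 × exp(−2030/35380.0) = 1630 × 0.94424 = 1,539.11 kg.
After the second burn: m = 1,539.11 × exp(−2840/35380.0) = 1,539.11 × 0.92287 = 1,420.4 kg.
Second-burn propellant = 1,539.11 − 1,420.4 = 118.71 kg.

propellant for the second burn ≈ 119 kg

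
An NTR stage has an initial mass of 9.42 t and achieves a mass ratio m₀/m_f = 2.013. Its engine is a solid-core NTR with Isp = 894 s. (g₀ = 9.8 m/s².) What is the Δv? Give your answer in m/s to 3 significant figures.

v_e = Isp · g₀ = 894 × 9.8 = 8761.2 m/s.
By the Tsiolkovsky rocket equation, Δv = v_e · ln(2.013) = 8761.2 × 0.6996 ≈ 6129.6 m/s.

Δv ≈ 6130 m/s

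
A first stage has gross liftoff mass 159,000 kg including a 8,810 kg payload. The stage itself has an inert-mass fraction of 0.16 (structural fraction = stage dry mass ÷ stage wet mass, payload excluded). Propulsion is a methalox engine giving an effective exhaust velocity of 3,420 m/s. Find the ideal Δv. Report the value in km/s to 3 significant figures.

Δv ≈ 5.39 km/s

Stage wet mass = m₀ − payload = 159,000 − 8,810 = 150,190 kg.
Stage dry mass = ε × stage wet mass = 0.16 × 150,190 = 24,030.4 kg.
Burnout mass m_f = stage dry + payload = 24,030.4 + 8,810 = 32,840.4 kg.
Δv = v_e · ln(159,000/32,840.4) = 3420.0 × ln(4.842) = 3420.0 × 1.5772 ≈ 5394 m/s.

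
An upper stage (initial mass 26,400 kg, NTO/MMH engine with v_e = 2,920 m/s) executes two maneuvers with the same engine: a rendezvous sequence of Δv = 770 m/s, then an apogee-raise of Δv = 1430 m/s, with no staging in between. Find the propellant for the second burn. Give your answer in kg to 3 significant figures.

After the first burn: m = 26400 × exp(−770/2920.0) = 26400 × 0.76821 = 20,280.7 kg.
After the second burn: m = 20,280.7 × exp(−1430/2920.0) = 20,280.7 × 0.61279 = 12,427.8 kg.
Second-burn propellant = 20,280.7 − 12,427.8 = 7,852.9 kg.

propellant for the second burn ≈ 7850 kg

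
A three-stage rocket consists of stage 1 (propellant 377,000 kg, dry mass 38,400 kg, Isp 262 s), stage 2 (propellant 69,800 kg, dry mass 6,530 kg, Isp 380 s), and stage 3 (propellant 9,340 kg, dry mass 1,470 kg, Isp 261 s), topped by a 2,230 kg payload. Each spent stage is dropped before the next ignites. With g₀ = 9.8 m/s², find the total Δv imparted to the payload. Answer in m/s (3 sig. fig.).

Δv ≈ 12400 m/s

Ignition mass of stage 1 = 377,000+38,400 + 69,800+6,530 + 9,340+1,470 + 2,230 = 504,770 kg.
Stage 1: m₀ = 504,770 kg, m_f = 504,770 − 377,000 = 127,770 kg; Δv = 262×9.8×ln(3.951) = 2567.6×1.3739 ≈ 3528 m/s.
Stage 2: m₀ = 89,370 kg, m_f = 89,370 − 69,800 = 19,570 kg; Δv = 380×9.8×ln(4.567) = 3724.0×1.5188 ≈ 5656 m/s.
Stage 3: m₀ = 13,040 kg, m_f = 13,040 − 9,340 = 3,700 kg; Δv = 261×9.8×ln(3.524) = 2557.8×1.2597 ≈ 3222 m/s.
Total Δv = 3528 + 5656 + 3222 = 12406 m/s.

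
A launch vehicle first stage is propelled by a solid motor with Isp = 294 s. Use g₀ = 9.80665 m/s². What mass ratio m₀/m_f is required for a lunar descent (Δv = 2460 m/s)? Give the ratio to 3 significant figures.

mass ratio ≈ 2.35

v_e = Isp · g₀ = 294 × 9.80665 = 2883.2 m/s.
Rocket equation: m₀/m_f = exp(Δv / v_e) = exp(2460 / 2883.2) = exp(0.8532) = 2.3472.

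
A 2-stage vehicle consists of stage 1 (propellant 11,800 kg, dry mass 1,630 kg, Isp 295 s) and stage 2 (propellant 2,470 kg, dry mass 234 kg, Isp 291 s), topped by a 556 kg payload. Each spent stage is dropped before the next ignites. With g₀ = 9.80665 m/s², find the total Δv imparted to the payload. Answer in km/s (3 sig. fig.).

Δv ≈ 7.60 km/s

Ignition mass of stage 1 = 11,800+1,630 + 2,470+234 + 556 = 16,690 kg.
Stage 1: m₀ = 16,690 kg, m_f = 16,690 − 11,800 = 4,890 kg; Δv = 295×9.80665×ln(3.413) = 2893.0×1.2276 ≈ 3551 m/s.
Stage 2: m₀ = 3,260 kg, m_f = 3,260 − 2,470 = 790 kg; Δv = 291×9.80665×ln(4.127) = 2853.7×1.4174 ≈ 4045 m/s.
Total Δv = 3551 + 4045 = 7596 m/s.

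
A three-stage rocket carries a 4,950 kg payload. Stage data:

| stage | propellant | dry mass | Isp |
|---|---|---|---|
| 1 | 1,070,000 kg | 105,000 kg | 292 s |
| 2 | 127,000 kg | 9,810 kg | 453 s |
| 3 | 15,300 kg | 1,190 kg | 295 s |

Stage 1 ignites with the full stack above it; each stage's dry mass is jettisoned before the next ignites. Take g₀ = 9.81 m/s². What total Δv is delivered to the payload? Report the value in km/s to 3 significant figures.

Δv ≈ 15.5 km/s

Ignition mass of stage 1 = 1,070,000+105,000 + 127,000+9,810 + 15,300+1,190 + 4,950 = 1,333,250 kg.
Stage 1: m₀ = 1,333,250 kg, m_f = 1,333,250 − 1,070,000 = 263,250 kg; Δv = 292×9.81×ln(5.065) = 2864.5×1.6223 ≈ 4647 m/s.
Stage 2: m₀ = 158,250 kg, m_f = 158,250 − 127,000 = 31,250 kg; Δv = 453×9.81×ln(5.064) = 4443.9×1.6222 ≈ 7209 m/s.
Stage 3: m₀ = 21,440 kg, m_f = 21,440 − 15,300 = 6,140 kg; Δv = 295×9.81×ln(3.492) = 2894.0×1.2504 ≈ 3619 m/s.
Total Δv = 4647 + 7209 + 3619 = 15475 m/s.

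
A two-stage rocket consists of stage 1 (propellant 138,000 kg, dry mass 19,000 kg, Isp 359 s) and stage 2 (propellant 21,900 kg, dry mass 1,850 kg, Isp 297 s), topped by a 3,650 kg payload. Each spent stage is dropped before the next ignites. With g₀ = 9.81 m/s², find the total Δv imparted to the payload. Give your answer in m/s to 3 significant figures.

Ignition mass of stage 1 = 138,000+19,000 + 21,900+1,850 + 3,650 = 184,400 kg.
Stage 1: m₀ = 184,400 kg, m_f = 184,400 − 138,000 = 46,400 kg; Δv = 359×9.81×ln(3.974) = 3521.8×1.3798 ≈ 4859 m/s.
Stage 2: m₀ = 27,400 kg, m_f = 27,400 − 21,900 = 5,500 kg; Δv = 297×9.81×ln(4.982) = 2913.6×1.6058 ≈ 4679 m/s.
Total Δv = 4859 + 4679 = 9538 m/s.

Δv ≈ 9540 m/s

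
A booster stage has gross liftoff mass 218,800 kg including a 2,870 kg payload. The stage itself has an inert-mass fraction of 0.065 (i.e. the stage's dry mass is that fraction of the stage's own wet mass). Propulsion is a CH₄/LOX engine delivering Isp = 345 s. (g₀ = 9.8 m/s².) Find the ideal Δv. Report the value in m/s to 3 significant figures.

Stage wet mass = m₀ − payload = 218,800 − 2,870 = 215,930 kg.
Stage dry mass = ε × stage wet mass = 0.065 × 215,930 = 14,035.5 kg.
Burnout mass m_f = stage dry + payload = 14,035.5 + 2,870 = 16,905.5 kg.
v_e = Isp · g₀ = 345 × 9.8 = 3381.0 m/s.
Using Δv = v_e ln(m₀/m_f): Δv = v_e · ln(218,800/16,905.5) = 3381.0 × ln(12.94) = 3381.0 × 2.5605 ≈ 8657 m/s.

Δv ≈ 8660 m/s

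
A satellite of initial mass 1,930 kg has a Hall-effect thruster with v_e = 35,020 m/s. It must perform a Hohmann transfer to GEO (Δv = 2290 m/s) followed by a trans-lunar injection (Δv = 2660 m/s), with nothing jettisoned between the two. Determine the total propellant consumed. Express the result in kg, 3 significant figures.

After the first burn: m = 1930 × exp(−2290/35020.0) = 1930 × 0.93670 = 1,807.83 kg.
After the second burn: m = 1,807.83 × exp(−2660/35020.0) = 1,807.83 × 0.92686 = 1,675.61 kg.
Total propellant = m₀ − m_final = 1930 − 1,675.61 = 254.39 kg.

total propellant consumed ≈ 254 kg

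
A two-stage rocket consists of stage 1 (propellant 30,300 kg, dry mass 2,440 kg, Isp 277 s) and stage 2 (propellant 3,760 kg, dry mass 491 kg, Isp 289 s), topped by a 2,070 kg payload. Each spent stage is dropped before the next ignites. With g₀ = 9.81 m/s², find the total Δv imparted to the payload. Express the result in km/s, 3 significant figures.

Δv ≈ 6.62 km/s

Ignition mass of stage 1 = 30,300+2,440 + 3,760+491 + 2,070 = 39,061 kg.
Stage 1: m₀ = 39,061 kg, m_f = 39,061 − 30,300 = 8,761 kg; Δv = 277×9.81×ln(4.459) = 2717.4×1.4948 ≈ 4062 m/s.
Stage 2: m₀ = 6,321 kg, m_f = 6,321 − 3,760 = 2,561 kg; Δv = 289×9.81×ln(2.468) = 2835.1×0.9035 ≈ 2561 m/s.
Total Δv = 4062 + 2561 = 6623 m/s.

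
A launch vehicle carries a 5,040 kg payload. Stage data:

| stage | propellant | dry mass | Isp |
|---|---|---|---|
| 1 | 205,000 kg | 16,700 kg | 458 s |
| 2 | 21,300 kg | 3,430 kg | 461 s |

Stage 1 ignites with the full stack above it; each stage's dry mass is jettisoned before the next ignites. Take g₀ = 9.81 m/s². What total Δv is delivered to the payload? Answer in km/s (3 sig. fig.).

Ignition mass of stage 1 = 205,000+16,700 + 21,300+3,430 + 5,040 = 251,470 kg.
Stage 1: m₀ = 251,470 kg, m_f = 251,470 − 205,000 = 46,470 kg; Δv = 458×9.81×ln(5.411) = 4493.0×1.6885 ≈ 7586 m/s.
Stage 2: m₀ = 29,770 kg, m_f = 29,770 − 21,300 = 8,470 kg; Δv = 461×9.81×ln(3.515) = 4522.4×1.2570 ≈ 5685 m/s.
Total Δv = 7586 + 5685 = 13271 m/s.

Δv ≈ 13.3 km/s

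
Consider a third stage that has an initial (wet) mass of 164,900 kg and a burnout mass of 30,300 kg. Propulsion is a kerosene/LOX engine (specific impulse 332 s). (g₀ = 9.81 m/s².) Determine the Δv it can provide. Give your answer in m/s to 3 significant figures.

Δv ≈ 5520 m/s

v_e = Isp · g₀ = 332 × 9.81 = 3256.9 m/s.
Δv = v_e · ln(m₀/m_f) = 3256.9 × ln(5.442) = 3256.9 × 1.6942 ≈ 5517.8 m/s.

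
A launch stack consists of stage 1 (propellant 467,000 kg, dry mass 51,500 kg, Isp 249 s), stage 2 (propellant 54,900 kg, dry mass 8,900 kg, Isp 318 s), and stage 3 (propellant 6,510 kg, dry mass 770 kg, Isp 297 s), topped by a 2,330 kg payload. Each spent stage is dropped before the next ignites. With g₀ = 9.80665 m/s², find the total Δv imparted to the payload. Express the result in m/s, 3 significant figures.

Δv ≈ 11400 m/s

Ignition mass of stage 1 = 467,000+51,500 + 54,900+8,900 + 6,510+770 + 2,330 = 591,910 kg.
Stage 1: m₀ = 591,910 kg, m_f = 591,910 − 467,000 = 124,910 kg; Δv = 249×9.80665×ln(4.739) = 2441.9×1.5558 ≈ 3799 m/s.
Stage 2: m₀ = 73,410 kg, m_f = 73,410 − 54,900 = 18,510 kg; Δv = 318×9.80665×ln(3.966) = 3118.5×1.3777 ≈ 4297 m/s.
Stage 3: m₀ = 9,610 kg, m_f = 9,610 − 6,510 = 3,100 kg; Δv = 297×9.80665×ln(3.1) = 2912.6×1.1314 ≈ 3295 m/s.
Total Δv = 3799 + 4297 + 3295 = 11391 m/s.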